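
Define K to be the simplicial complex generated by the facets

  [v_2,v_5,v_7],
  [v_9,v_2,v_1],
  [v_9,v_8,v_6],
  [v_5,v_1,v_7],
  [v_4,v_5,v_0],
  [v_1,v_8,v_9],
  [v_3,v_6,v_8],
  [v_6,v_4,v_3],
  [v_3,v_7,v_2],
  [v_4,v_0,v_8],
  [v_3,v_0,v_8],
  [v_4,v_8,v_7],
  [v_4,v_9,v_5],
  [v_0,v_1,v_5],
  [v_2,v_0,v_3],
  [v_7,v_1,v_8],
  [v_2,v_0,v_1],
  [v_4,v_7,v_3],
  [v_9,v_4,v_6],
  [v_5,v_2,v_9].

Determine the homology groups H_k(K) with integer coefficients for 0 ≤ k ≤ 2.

H_0 ≅ Z,  H_1 ≅ Z ⊕ Z/2Z,  H_2 = 0.

Fix the vertex order v_0 < v_1 < v_2 < v_3 < v_4 < v_5 < v_6 < v_7 < v_8 < v_9 and write every simplex with vertices in increasing order. Then dim K = 2 and the simplices of K are:

  0-simplices (10): [v_0], [v_1], [v_2], [v_3], [v_4], [v_5], [v_6], [v_7], [v_8], [v_9]
  1-simplices (30): (30 of them)
  2-simplices (20): (20 of them)

giving chain groups C_0 ≅ Z^10, C_1 ≅ Z^30, C_2 ≅ Z^20.

The boundary map ∂_1: C_1 → C_0 sends each edge [p,q] (with p < q) to q − p.
This gives a 10×30 integer matrix of rank 9; reducing to Smith normal form yields diagonal entries (1,1,1,1,1,1,1,1,1).

The boundary map ∂_2: C_2 → C_1 acts by ∂[p,q,r] = [q,r] − [p,r] + [p,q]. For instance
  ∂[v_3,v_4,v_6] = [v_4,v_6] − [v_3,v_6] + [v_3,v_4],
  ∂[v_0,v_3,v_8] = [v_3,v_8] − [v_0,v_8] + [v_0,v_3].
This gives a 30×20 integer matrix of rank 20; reducing to Smith normal form yields diagonal entries (1,1,1,1,1,1,1,1,1,1,1,1,1,1,1,1,1,1,1,2).

Computing H_k = (kernel of ∂_k) / (image of ∂_{k+1}):

  H_0: rank C_0 − rank ∂_1 = 10 − 9 = 1, and the invariant factors of ∂_1 are all 1, so H_0 = Z.
  H_1: rank ker ∂_1 − rank ∂_2 = (30 − 9) − 20 = 1, and ∂_2 has invariant factor 2 > 1, so H_1 = Z ⊕ Z/2Z.
  H_2: rank ker ∂_2 − rank ∂_3 = (20 − 20) − 0 = 0, and there is no ∂_3, so H_2 = 0.

(K is a triangulation of the Klein bottle.)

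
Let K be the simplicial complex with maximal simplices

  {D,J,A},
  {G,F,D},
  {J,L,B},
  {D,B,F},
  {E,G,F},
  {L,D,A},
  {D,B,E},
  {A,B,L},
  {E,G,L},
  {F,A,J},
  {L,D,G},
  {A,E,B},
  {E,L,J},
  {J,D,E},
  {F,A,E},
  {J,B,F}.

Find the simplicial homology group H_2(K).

Take the total order A < B < D < E < F < G < J < L on the vertex set. Then K (dimension 2) consists of the simplices:

  0-simplices (8): A, B, D, E, F, G, J, L
  1-simplices (24): AB, AD, AE, AF, AJ, AL, BD, BE, BF, BJ, BL, DE, DF, DG, DJ, DL, EF, EG, EJ, EL, FG, FJ, GL, JL
  2-simplices (16): ABE, ABL, ADJ, ADL, AEF, AFJ, BDE, BDF, BFJ, BJL, DEJ, DFG, DGL, EFG, EGL, EJL

Hence C_0 ≅ Z^8, C_1 ≅ Z^24, C_2 ≅ Z^16.

Boundary ∂_1: C_1 → C_0 maps an edge to its endpoints' difference, ∂[p,q] = q − p.
As a 8×24 matrix over Z this has rank 7, with invariant factors (1,1,1,1,1,1,1).

The boundary map ∂_2: C_2 → C_1 acts by ∂[p,q,r] = [q,r] − [p,r] + [p,q]. For instance
  ∂DEJ = EJ − DJ + DE,
  ∂ABE = BE − AE + AB.
This gives a 24×16 integer matrix of rank 15; reducing to Smith normal form yields diagonal entries (1,1,1,1,1,1,1,1,1,1,1,1,1,1,1).

Now H_k = ker ∂_k / im ∂_{k+1}, so:

  H_2: rank ker ∂_2 − rank ∂_3 = (16 − 15) − 0 = 1, and there is no ∂_3, so H_2 ≅ Z.

H_2 = Z.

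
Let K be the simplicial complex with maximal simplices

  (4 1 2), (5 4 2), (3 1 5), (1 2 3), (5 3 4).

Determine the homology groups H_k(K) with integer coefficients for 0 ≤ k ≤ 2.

Fix the vertex order 1 < 2 < 3 < 4 < 5 and write every simplex with vertices in increasing order. Then dim K = 2 and the simplices of K are:

  0-simplices (5): [1], [2], [3], [4], [5]
  1-simplices (10): [1,2], [1,3], [1,4], [1,5], [2,3], [2,4], [2,5], [3,4], [3,5], [4,5]
  2-simplices (5): [1,2,3], [1,2,4], [1,3,5], [2,4,5], [3,4,5]

giving chain groups C_0 ≅ Z^5, C_1 ≅ Z^10, C_2 ≅ Z^5.

∂_1: C_1 → C_0 is given by ∂[p,q] = [q] − [p].
This gives a 5×10 integer matrix of rank 4; reducing to Smith normal form yields diagonal entries (1,1,1,1).

Boundary ∂_2: C_2 → C_1 maps a triangle to the signed sum of its edges. For instance
  ∂[3,4,5] = [4,5] − [3,5] + [3,4],
  ∂[1,2,3] = [2,3] − [1,3] + [1,2].
This gives a 10×5 integer matrix of rank 5; reducing to Smith normal form yields diagonal entries (1,1,1,1,1).

From H_k ≅ ker(∂_k) / im(∂_{k+1}) we obtain:

  H_0: rank C_0 − rank ∂_1 = 5 − 4 = 1, and the invariant factors of ∂_1 are all 1, so H_0 = Z.
  H_1: rank ker ∂_1 − rank ∂_2 = (10 − 4) − 5 = 1, and the invariant factors of ∂_2 are all 1, so H_1 = Z.
  H_2: rank ker ∂_2 − rank ∂_3 = (5 − 5) − 0 = 0, and there is no ∂_3, so H_2 = 0.

H_0 ≅ Z,  H_1 ≅ Z,  H_2 = 0.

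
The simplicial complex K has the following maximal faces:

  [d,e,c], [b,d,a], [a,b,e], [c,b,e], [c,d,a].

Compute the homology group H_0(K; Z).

We work with the vertex ordering a < b < c < d < e. The simplices of K, each written with vertices in increasing order, are:

  0-simplices (5): a, b, c, d, e
  1-simplices (10): ab, ac, ad, ae, bc, bd, be, cd, ce, de
  2-simplices (5): abd, abe, acd, bce, cde

Hence C_0 ≅ Z^5, C_1 ≅ Z^10, C_2 ≅ Z^5.

Boundary ∂_1: C_1 → C_0 maps an edge to its endpoints' difference, ∂[p,q] = q − p. For instance
  ∂cd = d − c.
The resulting 5×10 matrix has rank 4, and its Smith normal form has invariant factors (1,1,1,1).

Boundary ∂_2: C_2 → C_1 maps a triangle to the signed sum of its edges. For instance
  ∂abe = be − ae + ab,
  ∂acd = cd − ad + ac.
This gives a 10×5 integer matrix of rank 5; reducing to Smith normal form yields diagonal entries (1,1,1,1,1).

Now H_k = ker ∂_k / im ∂_{k+1}, so:

  H_0: rank C_0 − rank ∂_1 = 5 − 4 = 1, and the invariant factors of ∂_1 are all 1, so H_0 = Z.

H_0 ≅ Z.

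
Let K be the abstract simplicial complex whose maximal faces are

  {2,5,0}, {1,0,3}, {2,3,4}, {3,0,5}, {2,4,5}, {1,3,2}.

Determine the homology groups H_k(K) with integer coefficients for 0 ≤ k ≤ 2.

Order the vertices as 0 < 1 < 2 < 3 < 4 < 5. Listing each simplex with vertices in this order, K has dimension 2 with simplices:

  0-simplices (6): [0], [1], [2], [3], [4], [5]
  1-simplices (12): [0,1], [0,2], [0,3], [0,5], [1,2], [1,3], [2,3], [2,4], [2,5], [3,4], [3,5], [4,5]
  2-simplices (6): [0,1,3], [0,2,5], [0,3,5], [1,2,3], [2,3,4], [2,4,5]

Hence C_0 ≅ Z^6, C_1 ≅ Z^12, C_2 ≅ Z^6.

Boundary ∂_1: C_1 → C_0 maps an edge to its endpoints' difference, ∂[p,q] = q − p.
This gives a 6×12 integer matrix of rank 5; reducing to Smith normal form yields diagonal entries (1,1,1,1,1).

The boundary map ∂_2: C_2 → C_1 sends each 2-simplex [p,q,r] to [q,r] − [p,r] + [p,q]. For instance
  ∂[0,1,3] = [1,3] − [0,3] + [0,1],
  ∂[0,2,5] = [2,5] − [0,5] + [0,2].
This gives a 12×6 integer matrix of rank 6; reducing to Smith normal form yields diagonal entries (1,1,1,1,1,1).

Reading off H_k = ker ∂_k / im ∂_{k+1}:

  H_0: rank C_0 − rank ∂_1 = 6 − 5 = 1, and the invariant factors of ∂_1 are all 1, so H_0 = Z.
  H_1: rank ker ∂_1 − rank ∂_2 = (12 − 5) − 6 = 1, and the invariant factors of ∂_2 are all 1, so H_1 = Z.
  H_2: rank ker ∂_2 − rank ∂_3 = (6 − 6) − 0 = 0, and there is no ∂_3, so H_2 = 0.

As a check, the Euler characteristic is 6 − 12 + 6 = 0, which agrees with 1 − 1 + 0 = 0.

H_0 = Z,  H_1 = Z,  H_2 = 0.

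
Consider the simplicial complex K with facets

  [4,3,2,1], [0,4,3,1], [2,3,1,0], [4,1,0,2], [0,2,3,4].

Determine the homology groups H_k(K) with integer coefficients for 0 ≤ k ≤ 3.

Take the total order 0 < 1 < 2 < 3 < 4 on the vertex set. Then K (dimension 3) consists of the simplices:

  0-simplices (5): [0], [1], [2], [3], [4]
  1-simplices (10): [0,1], [0,2], [0,3], [0,4], [1,2], [1,3], [1,4], [2,3], [2,4], [3,4]
  2-simplices (10): [0,1,2], [0,1,3], [0,1,4], [0,2,3], [0,2,4], [0,3,4], [1,2,3], [1,2,4], [1,3,4], [2,3,4]
  3-simplices (5): [0,1,2,3], [0,1,2,4], [0,1,3,4], [0,2,3,4], [1,2,3,4]

Hence C_0 ≅ Z^5, C_1 ≅ Z^10, C_2 ≅ Z^10, C_3 ≅ Z^5.

∂_1: C_1 → C_0 sends each edge [p,q] (with p < q) to q − p. For instance
  ∂[0,1] = [1] − [0].
This gives a 5×10 integer matrix of rank 4; reducing to Smith normal form yields diagonal entries (1,1,1,1).

Boundary ∂_2: C_2 → C_1 acts by ∂[p,q,r] = [q,r] − [p,r] + [p,q]. For instance
  ∂[2,3,4] = [3,4] − [2,4] + [2,3],
  ∂[0,1,4] = [1,4] − [0,4] + [0,1].
The 10×10 boundary matrix has rank 6 and Smith normal form diag(1,1,1,1,1,1).

∂_3: C_3 → C_2 sends each 3-simplex σ to the alternating sum Σ_i (−1)^i (σ with its i-th vertex removed). For instance
  ∂[1,2,3,4] = [2,3,4] − [1,3,4] + [1,2,4] − [1,2,3],
  ∂[0,1,3,4] = [1,3,4] − [0,3,4] + [0,1,4] − [0,1,3].
As a 10×5 matrix over Z this has rank 4, with invariant factors (1,1,1,1).

Reading off H_k = ker ∂_k / im ∂_{k+1}:

  H_0: rank C_0 − rank ∂_1 = 5 − 4 = 1, and the invariant factors of ∂_1 are all 1, so H_0 ≅ Z.
  H_1: rank ker ∂_1 − rank ∂_2 = (10 − 4) − 6 = 0, and the invariant factors of ∂_2 are all 1, so H_1 ≅ 0.
  H_2: rank ker ∂_2 − rank ∂_3 = (10 − 6) − 4 = 0, and the invariant factors of ∂_3 are all 1, so H_2 ≅ 0.
  H_3: rank ker ∂_3 − rank ∂_4 = (5 − 4) − 0 = 1, and there is no ∂_4, so H_3 ≅ Z.

H_0 ≅ Z,  H_1 = 0,  H_2 = 0,  H_3 ≅ Z.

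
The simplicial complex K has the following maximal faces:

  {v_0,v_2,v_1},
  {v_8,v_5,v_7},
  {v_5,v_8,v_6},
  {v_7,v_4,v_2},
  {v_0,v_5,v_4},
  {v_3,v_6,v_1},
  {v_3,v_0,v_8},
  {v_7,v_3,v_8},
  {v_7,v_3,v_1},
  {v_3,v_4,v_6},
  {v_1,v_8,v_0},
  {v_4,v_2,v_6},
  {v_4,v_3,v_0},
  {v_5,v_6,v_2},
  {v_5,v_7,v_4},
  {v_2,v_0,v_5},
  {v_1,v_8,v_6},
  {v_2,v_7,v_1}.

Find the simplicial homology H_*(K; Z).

Take the total order v_0 < v_1 < v_2 < v_3 < v_4 < v_5 < v_6 < v_7 < v_8 on the vertex set. Then K (dimension 2) consists of the simplices:

  0-simplices (9): [v_0], [v_1], [v_2], [v_3], [v_4], [v_5], [v_6], [v_7], [v_8]
  1-simplices (27): (27 of them)
  2-simplices (18): (18 of them)

Hence C_0 ≅ Z^9, C_1 ≅ Z^27, C_2 ≅ Z^18.

∂_1: C_1 → C_0 is given by ∂[p,q] = [q] − [p]. For instance
  ∂[v_1,v_6] = [v_6] − [v_1].
As a 9×27 matrix over Z this has rank 8, with invariant factors (1,1,1,1,1,1,1,1).

Boundary ∂_2: C_2 → C_1 maps a triangle to the signed sum of its edges. For instance
  ∂[v_5,v_7,v_8] = [v_7,v_8] − [v_5,v_8] + [v_5,v_7],
  ∂[v_0,v_2,v_5] = [v_2,v_5] − [v_0,v_5] + [v_0,v_2].
The resulting 27×18 matrix has rank 18, and its Smith normal form has invariant factors (1,1,1,1,1,1,1,1,1,1,1,1,1,1,1,1,1,2).

Reading off H_k = ker ∂_k / im ∂_{k+1}:

  H_0: rank C_0 − rank ∂_1 = 9 − 8 = 1, and the invariant factors of ∂_1 are all 1, so H_0 = Z.
  H_1: rank ker ∂_1 − rank ∂_2 = (27 − 8) − 18 = 1, and ∂_2 has invariant factor 2 > 1, so H_1 = Z ⊕ Z/2.
  H_2: rank ker ∂_2 − rank ∂_3 = (18 − 18) − 0 = 0, and there is no ∂_3, so H_2 = 0.

As a check, the Euler characteristic is 9 − 27 + 18 = 0, which agrees with 1 − 1 + 0 = 0.

H_0 ≅ Z,  H_1 ≅ Z ⊕ Z/2,  H_2 = 0.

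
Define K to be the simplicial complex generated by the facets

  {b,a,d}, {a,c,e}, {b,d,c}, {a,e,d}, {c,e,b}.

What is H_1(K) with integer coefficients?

H_1 = Z.

K has 5 vertices, 10 edges, 5 triangles.
rank ∂_1 = 4, rank ∂_2 = 5 ⇒ b_1 = 10 − 4 − 5 = 1; all invariant factors of ∂_2 are 1 so no torsion. So H_1 ≅ Z.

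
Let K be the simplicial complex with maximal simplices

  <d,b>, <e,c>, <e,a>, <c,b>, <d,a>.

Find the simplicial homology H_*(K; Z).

Take the total order a < b < c < d < e on the vertex set. Then K (dimension 1) consists of the simplices:

  0-simplices (5): a, b, c, d, e
  1-simplices (5): ad, ae, bc, bd, ce

so the chain groups are C_0 ≅ Z^5, C_1 ≅ Z^5.

Boundary ∂_1: C_1 → C_0 maps an edge to its endpoints' difference, ∂[p,q] = q − p.
This gives a 5×5 integer matrix of rank 4; reducing to Smith normal form yields diagonal entries (1,1,1,1).

Reading off H_k = ker ∂_k / im ∂_{k+1}:

  H_0: rank C_0 − rank ∂_1 = 5 − 4 = 1, and the invariant factors of ∂_1 are all 1, so H_0 = Z.
  H_1: rank ker ∂_1 − rank ∂_2 = (5 − 4) − 0 = 1, and there is no ∂_2, so H_1 = Z.

H_0 = Z,  H_1 = Z.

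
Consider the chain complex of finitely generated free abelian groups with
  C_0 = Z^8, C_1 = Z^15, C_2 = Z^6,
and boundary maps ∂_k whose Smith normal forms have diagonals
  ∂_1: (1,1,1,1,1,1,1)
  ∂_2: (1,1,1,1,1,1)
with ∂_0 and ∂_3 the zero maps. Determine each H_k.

H_0: b_0 = 8 − 0 − 7 = 1; torsion from ∂_1 factors > 1: none. So H_0 ≅ Z.
H_1: b_1 = 15 − 7 − 6 = 2; torsion from ∂_2 factors > 1: none. So H_1 ≅ Z^2.
H_2: b_2 = 6 − 6 − 0 = 0; torsion from ∂_3 factors > 1: none. So H_2 ≅ 0.

H_0 ≅ Z,  H_1 ≅ Z^2,  H_2 = 0.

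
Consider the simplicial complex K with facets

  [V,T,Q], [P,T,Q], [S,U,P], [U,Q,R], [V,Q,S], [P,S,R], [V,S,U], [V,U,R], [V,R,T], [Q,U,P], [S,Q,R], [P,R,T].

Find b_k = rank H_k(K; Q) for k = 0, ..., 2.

b_0 = 1, b_1 = 0, b_2 = 0.

Order the vertices as P < Q < R < S < T < U < V. Listing each simplex with vertices in this order, K has dimension 2 with simplices:

  0-simplices (7): P, Q, R, S, T, U, V
  1-simplices (18): PQ, PR, PS, PT, PU, QR, QS, QT, QU, QV, RS, RT, RU, RV, SU, SV, TV, UV
  2-simplices (12): PQT, PQU, PRS, PRT, PSU, QRS, QRU, QSV, QTV, RTV, RUV, SUV

Hence C_0 ≅ Z^7, C_1 ≅ Z^18, C_2 ≅ Z^12.

Boundary ∂_1: C_1 → C_0 is given by ∂[p,q] = [q] − [p]. For instance
  ∂QV = V − Q.
The resulting 7×18 matrix has rank 6, and its Smith normal form has invariant factors (1,1,1,1,1,1).

Boundary ∂_2: C_2 → C_1 maps a triangle to the signed sum of its edges. For instance
  ∂QRS = RS − QS + QR,
  ∂QRU = RU − QU + QR.
The resulting 18×12 matrix has rank 12, and its Smith normal form has invariant factors (1,1,1,1,1,1,1,1,1,1,1,2).

Reading off H_k = ker ∂_k / im ∂_{k+1}:

  H_0: rank C_0 − rank ∂_1 = 7 − 6 = 1, and the invariant factors of ∂_1 are all 1, so H_0 = Z.
  H_1: rank ker ∂_1 − rank ∂_2 = (18 − 6) − 12 = 0, and ∂_2 has invariant factor 2 > 1, so H_1 = Z_2.
  H_2: rank ker ∂_2 − rank ∂_3 = (12 − 12) − 0 = 0, and there is no ∂_3, so H_2 = 0.

(K is a triangulation of the real projective plane RP^2.)

Hence the Betti numbers are b_0 = 1, b_1 = 0, b_2 = 0.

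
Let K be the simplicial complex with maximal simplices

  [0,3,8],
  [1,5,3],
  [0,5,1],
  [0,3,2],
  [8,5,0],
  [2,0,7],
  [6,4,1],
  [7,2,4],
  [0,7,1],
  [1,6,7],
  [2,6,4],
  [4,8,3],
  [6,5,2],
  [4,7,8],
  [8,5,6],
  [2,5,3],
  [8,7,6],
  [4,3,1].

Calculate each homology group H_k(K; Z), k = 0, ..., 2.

H_0 = Z,  H_1 = Z ⊕ Z/2Z,  H_2 = 0.

Order the vertices as 0 < 1 < 2 < 3 < 4 < 5 < 6 < 7 < 8. Listing each simplex with vertices in this order, K has dimension 2 with simplices:

  0-simplices (9): [0], [1], [2], [3], [4], [5], [6], [7], [8]
  1-simplices (27): (27 of them)
  2-simplices (18): [0,1,5], [0,1,7], [0,2,3], [0,2,7], [0,3,8], [0,5,8], [1,3,4], [1,3,5], [1,4,6], [1,6,7], [2,3,5], [2,4,6], [2,4,7], [2,5,6], [3,4,8], [4,7,8], [5,6,8], [6,7,8]

giving chain groups C_0 ≅ Z^9, C_1 ≅ Z^27, C_2 ≅ Z^18.

Boundary ∂_1: C_1 → C_0 maps an edge to its endpoints' difference, ∂[p,q] = q − p. For instance
  ∂[5,8] = [8] − [5].
This gives a 9×27 integer matrix of rank 8; reducing to Smith normal form yields diagonal entries (1,1,1,1,1,1,1,1).

The boundary map ∂_2: C_2 → C_1 sends each 2-simplex [p,q,r] to [q,r] − [p,r] + [p,q]. For instance
  ∂[1,3,4] = [3,4] − [1,4] + [1,3],
  ∂[2,4,6] = [4,6] − [2,6] + [2,4].
The 27×18 boundary matrix has rank 18 and Smith normal form diag(1,1,1,1,1,1,1,1,1,1,1,1,1,1,1,1,1,2).

Computing H_k = (kernel of ∂_k) / (image of ∂_{k+1}):

  H_0: rank C_0 − rank ∂_1 = 9 − 8 = 1, and the invariant factors of ∂_1 are all 1, so H_0 ≅ Z.
  H_1: rank ker ∂_1 − rank ∂_2 = (27 − 8) − 18 = 1, and ∂_2 has invariant factor 2 > 1, so H_1 ≅ Z ⊕ Z/2Z.
  H_2: rank ker ∂_2 − rank ∂_3 = (18 − 18) − 0 = 0, and there is no ∂_3, so H_2 ≅ 0.

(K is a triangulation of the Klein bottle.)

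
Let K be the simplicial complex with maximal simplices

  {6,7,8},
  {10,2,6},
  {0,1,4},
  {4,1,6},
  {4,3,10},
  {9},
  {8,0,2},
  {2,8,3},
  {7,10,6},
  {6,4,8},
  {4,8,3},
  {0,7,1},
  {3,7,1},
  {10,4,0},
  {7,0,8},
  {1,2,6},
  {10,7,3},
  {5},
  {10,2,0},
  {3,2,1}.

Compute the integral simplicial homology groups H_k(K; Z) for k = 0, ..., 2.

H_0 = Z^3,  H_1 = Z^2,  H_2 = Z.

K has 11 vertices, 27 edges, 18 triangles.
rank ∂_0 = 0, rank ∂_1 = 8 ⇒ b_0 = 11 − 0 − 8 = 3; all invariant factors of ∂_1 are 1 so no torsion. So H_0 ≅ Z^3.
rank ∂_1 = 8, rank ∂_2 = 17 ⇒ b_1 = 27 − 8 − 17 = 2; all invariant factors of ∂_2 are 1 so no torsion. So H_1 ≅ Z^2.
rank ∂_2 = 17, rank ∂_3 = 0 ⇒ b_2 = 18 − 17 − 0 = 1. So H_2 ≅ Z.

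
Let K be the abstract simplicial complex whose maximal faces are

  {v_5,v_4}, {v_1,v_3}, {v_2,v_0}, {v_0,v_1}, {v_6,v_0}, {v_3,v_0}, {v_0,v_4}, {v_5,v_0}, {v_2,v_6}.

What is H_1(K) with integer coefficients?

K has 7 vertices, 9 edges.
rank ∂_1 = 6, rank ∂_2 = 0 ⇒ b_1 = 9 − 6 − 0 = 3. So H_1 = Z^3.

H_1 = Z^3.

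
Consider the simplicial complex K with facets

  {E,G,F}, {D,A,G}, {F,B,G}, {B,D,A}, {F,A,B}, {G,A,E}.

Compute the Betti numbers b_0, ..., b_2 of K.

Order the vertices as A < B < D < E < F < G. Listing each simplex with vertices in this order, K has dimension 2 with simplices:

  0-simplices (6): A, B, D, E, F, G
  1-simplices (12): AB, AD, AE, AF, AG, BD, BF, BG, DG, EF, EG, FG
  2-simplices (6): ABD, ABF, ADG, AEG, BFG, EFG

so the chain groups are C_0 ≅ Z^6, C_1 ≅ Z^12, C_2 ≅ Z^6.

∂_1: C_1 → C_0 maps an edge to its endpoints' difference, ∂[p,q] = q − p.
The resulting 6×12 matrix has rank 5, and its Smith normal form has invariant factors (1,1,1,1,1).

The boundary map ∂_2: C_2 → C_1 sends each 2-simplex [p,q,r] to [q,r] − [p,r] + [p,q]. For instance
  ∂BFG = FG − BG + BF,
  ∂ABD = BD − AD + AB.
This gives a 12×6 integer matrix of rank 6; reducing to Smith normal form yields diagonal entries (1,1,1,1,1,1).

Computing H_k = (kernel of ∂_k) / (image of ∂_{k+1}):

  H_0: rank C_0 − rank ∂_1 = 6 − 5 = 1, and the invariant factors of ∂_1 are all 1, so H_0 = Z.
  H_1: rank ker ∂_1 − rank ∂_2 = (12 − 5) − 6 = 1, and the invariant factors of ∂_2 are all 1, so H_1 = Z.
  H_2: rank ker ∂_2 − rank ∂_3 = (6 − 6) − 0 = 0, and there is no ∂_3, so H_2 = 0.

(K is a triangulation of the cylinder S^1 x I.)

Hence the Betti numbers are b_0 = 1, b_1 = 1, b_2 = 0.

b_0 = 1, b_1 = 1, b_2 = 0.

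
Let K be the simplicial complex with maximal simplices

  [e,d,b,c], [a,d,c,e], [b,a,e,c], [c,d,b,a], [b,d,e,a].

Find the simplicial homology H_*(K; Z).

Order the vertices as a < b < c < d < e. Listing each simplex with vertices in this order, K has dimension 3 with simplices:

  0-simplices (5): a, b, c, d, e
  1-simplices (10): ab, ac, ad, ae, bc, bd, be, cd, ce, de
  2-simplices (10): abc, abd, abe, acd, ace, ade, bcd, bce, bde, cde
  3-simplices (5): abcd, abce, abde, acde, bcde

Hence C_0 ≅ Z^5, C_1 ≅ Z^10, C_2 ≅ Z^10, C_3 ≅ Z^5.

Boundary ∂_1: C_1 → C_0 is given by ∂[p,q] = [q] − [p]. For instance
  ∂cd = d − c.
The resulting 5×10 matrix has rank 4, and its Smith normal form has invariant factors (1,1,1,1).

∂_2: C_2 → C_1 acts by ∂[p,q,r] = [q,r] − [p,r] + [p,q]. For instance
  ∂abc = bc − ac + ab,
  ∂abd = bd − ad + ab.
The 10×10 boundary matrix has rank 6 and Smith normal form diag(1,1,1,1,1,1).

The boundary map ∂_3: C_3 → C_2 sends each 3-simplex σ to the alternating sum Σ_i (−1)^i (σ with its i-th vertex removed). For instance
  ∂abcd = bcd − acd + abd − abc,
  ∂abce = bce − ace + abe − abc.
This gives a 10×5 integer matrix of rank 4; reducing to Smith normal form yields diagonal entries (1,1,1,1).

Computing H_k = (kernel of ∂_k) / (image of ∂_{k+1}):

  H_0: rank C_0 − rank ∂_1 = 5 − 4 = 1, and the invariant factors of ∂_1 are all 1, so H_0 ≅ Z.
  H_1: rank ker ∂_1 − rank ∂_2 = (10 − 4) − 6 = 0, and the invariant factors of ∂_2 are all 1, so H_1 ≅ 0.
  H_2: rank ker ∂_2 − rank ∂_3 = (10 − 6) − 4 = 0, and the invariant factors of ∂_3 are all 1, so H_2 ≅ 0.
  H_3: rank ker ∂_3 − rank ∂_4 = (5 − 4) − 0 = 1, and there is no ∂_4, so H_3 ≅ Z.

As a check, the Euler characteristic is 5 − 10 + 10 − 5 = 0, which agrees with 1 − 0 + 0 − 1 = 0.

H_0 = Z,  H_1 = 0,  H_2 = 0,  H_3 = Z.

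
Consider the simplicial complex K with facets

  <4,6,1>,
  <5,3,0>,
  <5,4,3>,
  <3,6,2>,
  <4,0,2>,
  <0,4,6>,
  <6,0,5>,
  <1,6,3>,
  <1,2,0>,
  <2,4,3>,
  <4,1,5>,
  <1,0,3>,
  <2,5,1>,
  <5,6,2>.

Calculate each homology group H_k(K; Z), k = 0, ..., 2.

H_0 ≅ Z,  H_1 ≅ Z^2,  H_2 ≅ Z.

Take the total order 0 < 1 < 2 < 3 < 4 < 5 < 6 on the vertex set. Then K (dimension 2) consists of the simplices:

  0-simplices (7): [0], [1], [2], [3], [4], [5], [6]
  1-simplices (21): [0,1], [0,2], [0,3], [0,4], [0,5], [0,6], [1,2], [1,3], [1,4], [1,5], [1,6], [2,3], [2,4], [2,5], [2,6], [3,4], [3,5], [3,6], [4,5], [4,6], [5,6]
  2-simplices (14): [0,1,2], [0,1,3], [0,2,4], [0,3,5], [0,4,6], [0,5,6], [1,2,5], [1,3,6], [1,4,5], [1,4,6], [2,3,4], [2,3,6], [2,5,6], [3,4,5]

giving chain groups C_0 ≅ Z^7, C_1 ≅ Z^21, C_2 ≅ Z^14.

∂_1: C_1 → C_0 sends each edge [p,q] (with p < q) to q − p. For instance
  ∂[1,5] = [5] − [1].
This gives a 7×21 integer matrix of rank 6; reducing to Smith normal form yields diagonal entries (1,1,1,1,1,1).

Boundary ∂_2: C_2 → C_1 maps a triangle to the signed sum of its edges. For instance
  ∂[2,5,6] = [5,6] − [2,6] + [2,5],
  ∂[1,3,6] = [3,6] − [1,6] + [1,3].
This gives a 21×14 integer matrix of rank 13; reducing to Smith normal form yields diagonal entries (1,1,1,1,1,1,1,1,1,1,1,1,1).

From H_k ≅ ker(∂_k) / im(∂_{k+1}) we obtain:

  H_0: rank C_0 − rank ∂_1 = 7 − 6 = 1, and the invariant factors of ∂_1 are all 1, so H_0 ≅ Z.
  H_1: rank ker ∂_1 − rank ∂_2 = (21 − 6) − 13 = 2, and the invariant factors of ∂_2 are all 1, so H_1 ≅ Z^2.
  H_2: rank ker ∂_2 − rank ∂_3 = (14 − 13) − 0 = 1, and there is no ∂_3, so H_2 ≅ Z.

As a check, the Euler characteristic is 7 − 21 + 14 = 0, which agrees with 1 − 2 + 1 = 0.
(K is a triangulation of the torus T^2.)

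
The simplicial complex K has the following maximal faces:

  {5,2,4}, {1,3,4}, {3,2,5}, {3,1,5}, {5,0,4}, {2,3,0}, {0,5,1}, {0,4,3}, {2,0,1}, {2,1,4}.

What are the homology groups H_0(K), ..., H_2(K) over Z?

H_0 ≅ Z,  H_1 ≅ Z/2,  H_2 = 0.

Take the total order 0 < 1 < 2 < 3 < 4 < 5 on the vertex set. Then K (dimension 2) consists of the simplices:

  0-simplices (6): [0], [1], [2], [3], [4], [5]
  1-simplices (15): [0,1], [0,2], [0,3], [0,4], [0,5], [1,2], [1,3], [1,4], [1,5], [2,3], [2,4], [2,5], [3,4], [3,5], [4,5]
  2-simplices (10): [0,1,2], [0,1,5], [0,2,3], [0,3,4], [0,4,5], [1,2,4], [1,3,4], [1,3,5], [2,3,5], [2,4,5]

giving chain groups C_0 ≅ Z^6, C_1 ≅ Z^15, C_2 ≅ Z^10.

The boundary map ∂_1: C_1 → C_0 sends each edge [p,q] (with p < q) to q − p. For instance
  ∂[1,5] = [5] − [1].
The resulting 6×15 matrix has rank 5, and its Smith normal form has invariant factors (1,1,1,1,1).

Boundary ∂_2: C_2 → C_1 sends each 2-simplex [p,q,r] to [q,r] − [p,r] + [p,q]. For instance
  ∂[0,1,5] = [1,5] − [0,5] + [0,1],
  ∂[1,2,4] = [2,4] − [1,4] + [1,2].
As a 15×10 matrix over Z this has rank 10, with invariant factors (1,1,1,1,1,1,1,1,1,2).

Computing H_k = (kernel of ∂_k) / (image of ∂_{k+1}):

  H_0: rank C_0 − rank ∂_1 = 6 − 5 = 1, and the invariant factors of ∂_1 are all 1, so H_0 = Z.
  H_1: rank ker ∂_1 − rank ∂_2 = (15 − 5) − 10 = 0, and ∂_2 has invariant factor 2 > 1, so H_1 = Z/2.
  H_2: rank ker ∂_2 − rank ∂_3 = (10 − 10) − 0 = 0, and there is no ∂_3, so H_2 = 0.

(K is a triangulation of the real projective plane RP^2.)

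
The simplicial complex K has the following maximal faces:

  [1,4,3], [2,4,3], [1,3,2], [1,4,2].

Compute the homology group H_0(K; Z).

H_0 = Z.

Order the vertices as 1 < 2 < 3 < 4. Listing each simplex with vertices in this order, K has dimension 2 with simplices:

  0-simplices (4): [1], [2], [3], [4]
  1-simplices (6): [1,2], [1,3], [1,4], [2,3], [2,4], [3,4]
  2-simplices (4): [1,2,3], [1,2,4], [1,3,4], [2,3,4]

giving chain groups C_0 ≅ Z^4, C_1 ≅ Z^6, C_2 ≅ Z^4.

Boundary ∂_1: C_1 → C_0 is given by ∂[p,q] = [q] − [p].
The 4×6 boundary matrix has rank 3 and Smith normal form diag(1,1,1).

The boundary map ∂_2: C_2 → C_1 sends each 2-simplex [p,q,r] to [q,r] − [p,r] + [p,q]. For instance
  ∂[1,3,4] = [3,4] − [1,4] + [1,3],
  ∂[2,3,4] = [3,4] − [2,4] + [2,3].
This gives a 6×4 integer matrix of rank 3; reducing to Smith normal form yields diagonal entries (1,1,1).

Computing H_k = (kernel of ∂_k) / (image of ∂_{k+1}):

  H_0: rank C_0 − rank ∂_1 = 4 − 3 = 1, and the invariant factors of ∂_1 are all 1, so H_0 = Z.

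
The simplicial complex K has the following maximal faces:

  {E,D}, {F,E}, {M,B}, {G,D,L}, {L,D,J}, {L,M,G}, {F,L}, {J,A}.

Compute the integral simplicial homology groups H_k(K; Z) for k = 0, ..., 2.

K has 9 vertices, 12 edges, 3 triangles.
rank ∂_0 = 0, rank ∂_1 = 8 ⇒ b_0 = 9 − 0 − 8 = 1; all invariant factors of ∂_1 are 1 so no torsion. So H_0 = Z.
rank ∂_1 = 8, rank ∂_2 = 3 ⇒ b_1 = 12 − 8 − 3 = 1; all invariant factors of ∂_2 are 1 so no torsion. So H_1 = Z.
rank ∂_2 = 3, rank ∂_3 = 0 ⇒ b_2 = 3 − 3 − 0 = 0. So H_2 = 0.

H_0 ≅ Z,  H_1 ≅ Z,  H_2 = 0.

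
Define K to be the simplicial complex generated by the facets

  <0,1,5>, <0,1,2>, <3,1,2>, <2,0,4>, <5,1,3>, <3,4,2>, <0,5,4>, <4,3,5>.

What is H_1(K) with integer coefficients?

H_1 ≅ 0.

Order the vertices as 0 < 1 < 2 < 3 < 4 < 5. Listing each simplex with vertices in this order, K has dimension 2 with simplices:

  0-simplices (6): [0], [1], [2], [3], [4], [5]
  1-simplices (12): [0,1], [0,2], [0,4], [0,5], [1,2], [1,3], [1,5], [2,3], [2,4], [3,4], [3,5], [4,5]
  2-simplices (8): [0,1,2], [0,1,5], [0,2,4], [0,4,5], [1,2,3], [1,3,5], [2,3,4], [3,4,5]

so the chain groups are C_0 ≅ Z^6, C_1 ≅ Z^12, C_2 ≅ Z^8.

∂_1: C_1 → C_0 is given by ∂[p,q] = [q] − [p]. For instance
  ∂[2,4] = [4] − [2].
This gives a 6×12 integer matrix of rank 5; reducing to Smith normal form yields diagonal entries (1,1,1,1,1).

The boundary map ∂_2: C_2 → C_1 acts by ∂[p,q,r] = [q,r] − [p,r] + [p,q]. For instance
  ∂[0,2,4] = [2,4] − [0,4] + [0,2],
  ∂[3,4,5] = [4,5] − [3,5] + [3,4].
As a 12×8 matrix over Z this has rank 7, with invariant factors (1,1,1,1,1,1,1).

Reading off H_k = ker ∂_k / im ∂_{k+1}:

  H_1: rank ker ∂_1 − rank ∂_2 = (12 − 5) − 7 = 0, and the invariant factors of ∂_2 are all 1, so H_1 ≅ 0.

(K is a triangulation of the 2-sphere S^2.)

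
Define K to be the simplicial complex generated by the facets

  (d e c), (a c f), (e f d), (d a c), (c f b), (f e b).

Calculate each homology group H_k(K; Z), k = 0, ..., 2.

H_0 = Z,  H_1 = Z,  H_2 = 0.

Order the vertices as a < b < c < d < e < f. Listing each simplex with vertices in this order, K has dimension 2 with simplices:

  0-simplices (6): a, b, c, d, e, f
  1-simplices (12): ac, ad, af, bc, be, bf, cd, ce, cf, de, df, ef
  2-simplices (6): acd, acf, bcf, bef, cde, def

so the chain groups are C_0 ≅ Z^6, C_1 ≅ Z^12, C_2 ≅ Z^6.

∂_1: C_1 → C_0 sends each edge [p,q] (with p < q) to q − p. For instance
  ∂cd = d − c.
The resulting 6×12 matrix has rank 5, and its Smith normal form has invariant factors (1,1,1,1,1).

Boundary ∂_2: C_2 → C_1 sends each 2-simplex [p,q,r] to [q,r] − [p,r] + [p,q]. For instance
  ∂bcf = cf − bf + bc,
  ∂cde = de − ce + cd.
As a 12×6 matrix over Z this has rank 6, with invariant factors (1,1,1,1,1,1).

Reading off H_k = ker ∂_k / im ∂_{k+1}:

  H_0: rank C_0 − rank ∂_1 = 6 − 5 = 1, and the invariant factors of ∂_1 are all 1, so H_0 ≅ Z.
  H_1: rank ker ∂_1 − rank ∂_2 = (12 − 5) − 6 = 1, and the invariant factors of ∂_2 are all 1, so H_1 ≅ Z.
  H_2: rank ker ∂_2 − rank ∂_3 = (6 − 6) − 0 = 0, and there is no ∂_3, so H_2 ≅ 0.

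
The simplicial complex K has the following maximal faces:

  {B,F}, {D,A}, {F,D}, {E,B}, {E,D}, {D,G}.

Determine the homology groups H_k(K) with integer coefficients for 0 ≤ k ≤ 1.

Fix the vertex order A < B < D < E < F < G and write every simplex with vertices in increasing order. Then dim K = 1 and the simplices of K are:

  0-simplices (6): A, B, D, E, F, G
  1-simplices (6): AD, BE, BF, DE, DF, DG

Hence C_0 ≅ Z^6, C_1 ≅ Z^6.

The boundary map ∂_1: C_1 → C_0 is given by ∂[p,q] = [q] − [p].
As a 6×6 matrix over Z this has rank 5, with invariant factors (1,1,1,1,1).

From H_k ≅ ker(∂_k) / im(∂_{k+1}) we obtain:

  H_0: rank C_0 − rank ∂_1 = 6 − 5 = 1, and the invariant factors of ∂_1 are all 1, so H_0 = Z.
  H_1: rank ker ∂_1 − rank ∂_2 = (6 − 5) − 0 = 1, and there is no ∂_2, so H_1 = Z.

H_0 ≅ Z,  H_1 ≅ Z.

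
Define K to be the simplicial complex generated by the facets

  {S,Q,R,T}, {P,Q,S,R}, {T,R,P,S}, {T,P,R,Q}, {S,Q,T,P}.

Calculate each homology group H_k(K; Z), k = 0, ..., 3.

Take the total order P < Q < R < S < T on the vertex set. Then K (dimension 3) consists of the simplices:

  0-simplices (5): P, Q, R, S, T
  1-simplices (10): PQ, PR, PS, PT, QR, QS, QT, RS, RT, ST
  2-simplices (10): PQR, PQS, PQT, PRS, PRT, PST, QRS, QRT, QST, RST
  3-simplices (5): PQRS, PQRT, PQST, PRST, QRST

Hence C_0 ≅ Z^5, C_1 ≅ Z^10, C_2 ≅ Z^10, C_3 ≅ Z^5.

Boundary ∂_1: C_1 → C_0 maps an edge to its endpoints' difference, ∂[p,q] = q − p. For instance
  ∂PR = R − P.
The resulting 5×10 matrix has rank 4, and its Smith normal form has invariant factors (1,1,1,1).

∂_2: C_2 → C_1 acts by ∂[p,q,r] = [q,r] − [p,r] + [p,q]. For instance
  ∂PQT = QT − PT + PQ,
  ∂PRS = RS − PS + PR.
As a 10×10 matrix over Z this has rank 6, with invariant factors (1,1,1,1,1,1).

Boundary ∂_3: C_3 → C_2 sends each 3-simplex σ to the alternating sum Σ_i (−1)^i (σ with its i-th vertex removed). For instance
  ∂PRST = RST − PST + PRT − PRS,
  ∂QRST = RST − QST + QRT − QRS.
The 10×5 boundary matrix has rank 4 and Smith normal form diag(1,1,1,1).

Computing H_k = (kernel of ∂_k) / (image of ∂_{k+1}):

  H_0: rank C_0 − rank ∂_1 = 5 − 4 = 1, and the invariant factors of ∂_1 are all 1, so H_0 = Z.
  H_1: rank ker ∂_1 − rank ∂_2 = (10 − 4) − 6 = 0, and the invariant factors of ∂_2 are all 1, so H_1 = 0.
  H_2: rank ker ∂_2 − rank ∂_3 = (10 − 6) − 4 = 0, and the invariant factors of ∂_3 are all 1, so H_2 = 0.
  H_3: rank ker ∂_3 − rank ∂_4 = (5 − 4) − 0 = 1, and there is no ∂_4, so H_3 = Z.

As a check, the Euler characteristic is 5 − 10 + 10 − 5 = 0, which agrees with 1 − 0 + 0 − 1 = 0.
(K is a triangulation of the 3-sphere S^3.)

H_0 ≅ Z,  H_1 = 0,  H_2 = 0,  H_3 ≅ Z.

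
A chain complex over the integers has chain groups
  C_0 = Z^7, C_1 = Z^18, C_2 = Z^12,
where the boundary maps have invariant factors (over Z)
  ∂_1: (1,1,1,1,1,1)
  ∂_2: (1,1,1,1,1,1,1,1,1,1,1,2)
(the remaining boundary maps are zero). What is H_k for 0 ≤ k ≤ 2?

H_0 = Z,  H_1 = Z/2,  H_2 = 0.

H_0: b_0 = 7 − 0 − 6 = 1; torsion from ∂_1 factors > 1: none. So H_0 = Z.
H_1: b_1 = 18 − 6 − 12 = 0; torsion from ∂_2 factors > 1: [2]. So H_1 = Z/2.
H_2: b_2 = 12 − 12 − 0 = 0; torsion from ∂_3 factors > 1: none. So H_2 = 0.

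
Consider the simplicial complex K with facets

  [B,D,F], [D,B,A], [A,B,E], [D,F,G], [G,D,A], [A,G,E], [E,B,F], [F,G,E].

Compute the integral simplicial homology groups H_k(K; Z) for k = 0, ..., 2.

Fix the vertex order A < B < D < E < F < G and write every simplex with vertices in increasing order. Then dim K = 2 and the simplices of K are:

  0-simplices (6): A, B, D, E, F, G
  1-simplices (12): AB, AD, AE, AG, BD, BE, BF, DF, DG, EF, EG, FG
  2-simplices (8): ABD, ABE, ADG, AEG, BDF, BEF, DFG, EFG

giving chain groups C_0 ≅ Z^6, C_1 ≅ Z^12, C_2 ≅ Z^8.

The boundary map ∂_1: C_1 → C_0 is given by ∂[p,q] = [q] − [p].
The resulting 6×12 matrix has rank 5, and its Smith normal form has invariant factors (1,1,1,1,1).

The boundary map ∂_2: C_2 → C_1 sends each 2-simplex [p,q,r] to [q,r] − [p,r] + [p,q]. For instance
  ∂DFG = FG − DG + DF,
  ∂ABD = BD − AD + AB.
This gives a 12×8 integer matrix of rank 7; reducing to Smith normal form yields diagonal entries (1,1,1,1,1,1,1).

Computing H_k = (kernel of ∂_k) / (image of ∂_{k+1}):

  H_0: rank C_0 − rank ∂_1 = 6 − 5 = 1, and the invariant factors of ∂_1 are all 1, so H_0 ≅ Z.
  H_1: rank ker ∂_1 − rank ∂_2 = (12 − 5) − 7 = 0, and the invariant factors of ∂_2 are all 1, so H_1 ≅ 0.
  H_2: rank ker ∂_2 − rank ∂_3 = (8 − 7) − 0 = 1, and there is no ∂_3, so H_2 ≅ Z.

As a check, the Euler characteristic is 6 − 12 + 8 = 2, which agrees with 1 − 0 + 1 = 2.

H_0 = Z,  H_1 = 0,  H_2 = Z.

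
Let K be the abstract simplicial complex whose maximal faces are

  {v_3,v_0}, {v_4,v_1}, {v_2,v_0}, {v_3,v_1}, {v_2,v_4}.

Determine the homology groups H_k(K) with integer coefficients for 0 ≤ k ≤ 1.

K has 5 vertices, 5 edges.
rank ∂_0 = 0, rank ∂_1 = 4 ⇒ b_0 = 5 − 0 − 4 = 1; all invariant factors of ∂_1 are 1 so no torsion. So H_0 ≅ Z.
rank ∂_1 = 4, rank ∂_2 = 0 ⇒ b_1 = 5 − 4 − 0 = 1. So H_1 ≅ Z.

H_0 ≅ Z,  H_1 ≅ Z.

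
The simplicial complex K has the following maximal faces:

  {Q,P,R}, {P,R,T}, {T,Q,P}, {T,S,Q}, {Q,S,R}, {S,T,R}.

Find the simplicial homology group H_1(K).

H_1 = 0.

Fix the vertex order P < Q < R < S < T and write every simplex with vertices in increasing order. Then dim K = 2 and the simplices of K are:

  0-simplices (5): P, Q, R, S, T
  1-simplices (9): PQ, PR, PT, QR, QS, QT, RS, RT, ST
  2-simplices (6): PQR, PQT, PRT, QRS, QST, RST

giving chain groups C_0 ≅ Z^5, C_1 ≅ Z^9, C_2 ≅ Z^6.

The boundary map ∂_1: C_1 → C_0 sends each edge [p,q] (with p < q) to q − p. For instance
  ∂PT = T − P.
As a 5×9 matrix over Z this has rank 4, with invariant factors (1,1,1,1).

∂_2: C_2 → C_1 maps a triangle to the signed sum of its edges. For instance
  ∂RST = ST − RT + RS,
  ∂PQT = QT − PT + PQ.
This gives a 9×6 integer matrix of rank 5; reducing to Smith normal form yields diagonal entries (1,1,1,1,1).

From H_k ≅ ker(∂_k) / im(∂_{k+1}) we obtain:

  H_1: rank ker ∂_1 − rank ∂_2 = (9 − 4) − 5 = 0, and the invariant factors of ∂_2 are all 1, so H_1 = 0.

(K is a triangulation of the 2-sphere S^2.)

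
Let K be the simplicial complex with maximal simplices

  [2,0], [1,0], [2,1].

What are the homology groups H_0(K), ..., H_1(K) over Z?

We work with the vertex ordering 0 < 1 < 2. The simplices of K, each written with vertices in increasing order, are:

  0-simplices (3): [0], [1], [2]
  1-simplices (3): [0,1], [0,2], [1,2]

Hence C_0 ≅ Z^3, C_1 ≅ Z^3.

The boundary map ∂_1: C_1 → C_0 sends each edge [p,q] (with p < q) to q − p. For instance
  ∂[1,2] = [2] − [1].
The resulting 3×3 matrix has rank 2, and its Smith normal form has invariant factors (1,1).

Computing H_k = (kernel of ∂_k) / (image of ∂_{k+1}):

  H_0: rank C_0 − rank ∂_1 = 3 − 2 = 1, and the invariant factors of ∂_1 are all 1, so H_0 = Z.
  H_1: rank ker ∂_1 − rank ∂_2 = (3 − 2) − 0 = 1, and there is no ∂_2, so H_1 = Z.

As a check, the Euler characteristic is 3 − 3 = 0, which agrees with 1 − 1 = 0.
(K is a triangulation of the circle S^1.)

H_0 ≅ Z,  H_1 ≅ Z.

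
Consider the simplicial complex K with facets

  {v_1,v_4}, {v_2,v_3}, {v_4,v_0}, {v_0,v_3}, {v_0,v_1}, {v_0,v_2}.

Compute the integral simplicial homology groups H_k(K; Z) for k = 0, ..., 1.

Fix the vertex order v_0 < v_1 < v_2 < v_3 < v_4 and write every simplex with vertices in increasing order. Then dim K = 1 and the simplices of K are:

  0-simplices (5): [v_0], [v_1], [v_2], [v_3], [v_4]
  1-simplices (6): [v_0,v_1], [v_0,v_2], [v_0,v_3], [v_0,v_4], [v_1,v_4], [v_2,v_3]

giving chain groups C_0 ≅ Z^5, C_1 ≅ Z^6.

Boundary ∂_1: C_1 → C_0 maps an edge to its endpoints' difference, ∂[p,q] = q − p. For instance
  ∂[v_0,v_2] = [v_2] − [v_0].
The resulting 5×6 matrix has rank 4, and its Smith normal form has invariant factors (1,1,1,1).

Now H_k = ker ∂_k / im ∂_{k+1}, so:

  H_0: rank C_0 − rank ∂_1 = 5 − 4 = 1, and the invariant factors of ∂_1 are all 1, so H_0 = Z.
  H_1: rank ker ∂_1 − rank ∂_2 = (6 − 4) − 0 = 2, and there is no ∂_2, so H_1 = Z^2.

As a check, the Euler characteristic is 5 − 6 = -1, which agrees with 1 − 2 = -1.

H_0 = Z,  H_1 = Z^2.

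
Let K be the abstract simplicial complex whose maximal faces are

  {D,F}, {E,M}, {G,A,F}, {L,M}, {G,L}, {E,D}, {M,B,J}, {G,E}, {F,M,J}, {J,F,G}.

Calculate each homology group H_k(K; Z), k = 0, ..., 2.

H_0 ≅ Z,  H_1 ≅ Z^3,  H_2 = 0.

We work with the vertex ordering A < B < D < E < F < G < J < L < M. The simplices of K, each written with vertices in increasing order, are:

  0-simplices (9): A, B, D, E, F, G, J, L, M
  1-simplices (15): AF, AG, BJ, BM, DE, DF, EG, EM, FG, FJ, FM, GJ, GL, JM, LM
  2-simplices (4): AFG, BJM, FGJ, FJM

giving chain groups C_0 ≅ Z^9, C_1 ≅ Z^15, C_2 ≅ Z^4.

∂_1: C_1 → C_0 maps an edge to its endpoints' difference, ∂[p,q] = q − p. For instance
  ∂EM = M − E.
This gives a 9×15 integer matrix of rank 8; reducing to Smith normal form yields diagonal entries (1,1,1,1,1,1,1,1).

Boundary ∂_2: C_2 → C_1 maps a triangle to the signed sum of its edges. For instance
  ∂FJM = JM − FM + FJ,
  ∂FGJ = GJ − FJ + FG.
The resulting 15×4 matrix has rank 4, and its Smith normal form has invariant factors (1,1,1,1).

Reading off H_k = ker ∂_k / im ∂_{k+1}:

  H_0: rank C_0 − rank ∂_1 = 9 − 8 = 1, and the invariant factors of ∂_1 are all 1, so H_0 ≅ Z.
  H_1: rank ker ∂_1 − rank ∂_2 = (15 − 8) − 4 = 3, and the invariant factors of ∂_2 are all 1, so H_1 ≅ Z^3.
  H_2: rank ker ∂_2 − rank ∂_3 = (4 − 4) − 0 = 0, and there is no ∂_3, so H_2 ≅ 0.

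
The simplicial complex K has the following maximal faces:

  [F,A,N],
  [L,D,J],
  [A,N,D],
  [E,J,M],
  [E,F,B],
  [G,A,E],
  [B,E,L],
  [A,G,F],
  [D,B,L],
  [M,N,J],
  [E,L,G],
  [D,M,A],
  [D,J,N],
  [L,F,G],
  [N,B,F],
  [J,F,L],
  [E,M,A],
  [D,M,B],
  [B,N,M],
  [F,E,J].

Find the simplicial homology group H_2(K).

We work with the vertex ordering A < B < D < E < F < G < J < L < M < N. The simplices of K, each written with vertices in increasing order, are:

  0-simplices (10): A, B, D, E, F, G, J, L, M, N
  1-simplices (30): AD, AE, AF, AG, AM, AN, BD, BE, BF, BL, BM, BN, DJ, DL, DM, DN, EF, EG, EJ, EL, EM, FG, FJ, FL, FN, GL, JL, JM, JN, MN
  2-simplices (20): ADM, ADN, AEG, AEM, AFG, AFN, BDL, BDM, BEF, BEL, BFN, BMN, DJL, DJN, EFJ, EGL, EJM, FGL, FJL, JMN

giving chain groups C_0 ≅ Z^10, C_1 ≅ Z^30, C_2 ≅ Z^20.

Boundary ∂_1: C_1 → C_0 is given by ∂[p,q] = [q] − [p]. For instance
  ∂JN = N − J.
As a 10×30 matrix over Z this has rank 9, with invariant factors (1,1,1,1,1,1,1,1,1).

The boundary map ∂_2: C_2 → C_1 sends each 2-simplex [p,q,r] to [q,r] − [p,r] + [p,q]. For instance
  ∂JMN = MN − JN + JM,
  ∂AFN = FN − AN + AF.
As a 30×20 matrix over Z this has rank 20, with invariant factors (1,1,1,1,1,1,1,1,1,1,1,1,1,1,1,1,1,1,1,2).

Computing H_k = (kernel of ∂_k) / (image of ∂_{k+1}):

  H_2: rank ker ∂_2 − rank ∂_3 = (20 − 20) − 0 = 0, and there is no ∂_3, so H_2 = 0.

(K is a triangulation of the Klein bottle.)

H_2 ≅ 0.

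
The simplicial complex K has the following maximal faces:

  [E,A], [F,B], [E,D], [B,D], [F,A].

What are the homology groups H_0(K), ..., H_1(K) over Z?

Fix the vertex order A < B < D < E < F and write every simplex with vertices in increasing order. Then dim K = 1 and the simplices of K are:

  0-simplices (5): A, B, D, E, F
  1-simplices (5): AE, AF, BD, BF, DE

so the chain groups are C_0 ≅ Z^5, C_1 ≅ Z^5.

The boundary map ∂_1: C_1 → C_0 maps an edge to its endpoints' difference, ∂[p,q] = q − p.
The 5×5 boundary matrix has rank 4 and Smith normal form diag(1,1,1,1).

Reading off H_k = ker ∂_k / im ∂_{k+1}:

  H_0: rank C_0 − rank ∂_1 = 5 − 4 = 1, and the invariant factors of ∂_1 are all 1, so H_0 ≅ Z.
  H_1: rank ker ∂_1 − rank ∂_2 = (5 − 4) − 0 = 1, and there is no ∂_2, so H_1 ≅ Z.

H_0 ≅ Z,  H_1 ≅ Z.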